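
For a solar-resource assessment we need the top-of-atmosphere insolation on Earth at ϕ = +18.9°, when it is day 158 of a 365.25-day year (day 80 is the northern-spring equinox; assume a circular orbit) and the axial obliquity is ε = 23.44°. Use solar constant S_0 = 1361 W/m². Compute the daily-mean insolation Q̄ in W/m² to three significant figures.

Q̄ ≈ 467 W/m²

Solar longitude: L_s = 360° × (158 − 80)/365.25 = 76.879°.
sin δ = sin 23.44° × sin 76.879° = 0.38740, so δ = +22.793°.
cos h₀ = −tan(+18.9°) tan(+22.793°) = -0.1439, h₀ = 1.7152 rad.
Bracket: h₀ sin ϕ sin δ + cos ϕ cos δ sin h₀ = 1.7152×0.32392×0.38740 + 0.94609×0.92191×0.98960 = 0.215235 + 0.863139 = 1.078374.
Q̄ = (S_0/π) × [bracket] = (1361/π) × 1.078374 = 467.2 W/m².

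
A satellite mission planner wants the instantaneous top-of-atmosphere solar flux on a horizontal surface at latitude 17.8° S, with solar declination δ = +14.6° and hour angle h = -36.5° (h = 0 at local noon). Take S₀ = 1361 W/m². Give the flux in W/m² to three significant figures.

cos θ_z = sin φ sin δ + cos φ cos δ cos h = -0.077056 + 0.740661 = 0.663605.
Flux = S₀ · cos θ_z = 1361 × 0.663605 = 903.2 W/m².

903 W/m²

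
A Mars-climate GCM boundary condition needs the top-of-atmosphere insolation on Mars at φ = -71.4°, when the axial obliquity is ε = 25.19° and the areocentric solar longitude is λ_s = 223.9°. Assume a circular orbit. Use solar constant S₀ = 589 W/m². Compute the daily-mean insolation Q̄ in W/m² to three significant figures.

sin δ = sin 25.19° × sin 223.9° = -0.29513, so δ = -17.165°.
cos H₀ = −tan(-71.4°) tan(-17.165°) = -0.9178, H₀ = 2.7334 rad.
Bracket: H₀ sin φ sin δ + cos φ cos δ sin H₀ = 2.7334×-0.94777×-0.29513 + 0.31896×0.95546×0.39697 = 0.764574 + 0.120978 = 0.885552.
Q̄ = (S₀/π) × [bracket] = (589/π) × 0.885552 = 166.0 W/m².

Q̄ ≈ 166 W/m²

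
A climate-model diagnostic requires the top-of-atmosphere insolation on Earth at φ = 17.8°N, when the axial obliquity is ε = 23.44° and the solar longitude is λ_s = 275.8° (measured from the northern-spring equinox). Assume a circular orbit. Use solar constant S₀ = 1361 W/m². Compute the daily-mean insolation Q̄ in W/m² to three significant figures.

Solar declination: sin δ = sin ε · sin λ_s = sin 23.44° × sin 275.8° = -0.39575, so δ = -23.313°.
cos H₀ = −tan(+17.8°) tan(-23.313°) = 0.1384, H₀ = 1.4320 rad.
Bracket: H₀ sin φ sin δ + cos φ cos δ sin H₀ = 1.4320×0.30570×-0.39575 + 0.95213×0.91836×0.99038 = -0.173244 + 0.865986 = 0.692742.
Q̄ = (S₀/π) × [bracket] = (1361/π) × 0.692742 = 300.1 W/m².

Q̄ ≈ 300 W/m²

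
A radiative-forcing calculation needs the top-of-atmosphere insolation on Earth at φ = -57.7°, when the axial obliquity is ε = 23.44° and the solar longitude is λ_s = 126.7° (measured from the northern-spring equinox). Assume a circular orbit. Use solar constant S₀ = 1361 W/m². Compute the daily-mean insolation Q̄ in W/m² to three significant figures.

Q̄ ≈ 67.8 W/m²

Solar declination: sin δ = sin ε · sin λ_s = sin 23.44° × sin 126.7° = 0.31894, so δ = +18.599°.
cos H₀ = −tan(-57.7°) tan(+18.599°) = 0.5323, H₀ = 1.0095 rad.
Bracket: H₀ sin φ sin δ + cos φ cos δ sin H₀ = 1.0095×-0.84526×0.31894 + 0.53435×0.94778×0.84655 = -0.272148 + 0.428732 = 0.156584.
Q̄ = (S₀/π) × [bracket] = (1361/π) × 0.156584 = 67.84 W/m².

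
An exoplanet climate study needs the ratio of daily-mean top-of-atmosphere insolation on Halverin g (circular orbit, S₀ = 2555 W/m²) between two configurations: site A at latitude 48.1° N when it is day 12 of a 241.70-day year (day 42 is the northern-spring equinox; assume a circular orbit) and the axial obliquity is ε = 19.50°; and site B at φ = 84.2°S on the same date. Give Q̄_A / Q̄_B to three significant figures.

Q̄_A / Q̄_B ≈ 0.543

— Configuration A (φ=+48.1°):
Solar longitude: λ_s = 360° × (12 − 42)/241.70 = -44.683°, i.e. -44.683° + 360° = 315.317°.
sin δ = sin 19.50° × sin 315.317° = -0.23473, so δ = -13.576°.
cos H₀ = −tan(+48.1°) tan(-13.576°) = 0.2691, H₀ = 1.2983 rad.
Bracket: H₀ sin φ sin δ + cos φ cos δ sin H₀ = 1.2983×0.74431×-0.23473 + 0.66783×0.97206×0.96310 = -0.226828 + 0.625216 = 0.398388.
Q̄ = (S₀/π) × [bracket] = (2555/π) × 0.398388 = 324.00 W/m².
— Configuration B (φ=-84.2°):
cos H₀ = −tan(-84.2°) tan(-13.576°) = -2.3773 ≤ −1 ⇒ polar day, H₀ = π.
Bracket: H₀ sin φ sin δ + cos φ cos δ sin H₀ = 3.1416×-0.99488×-0.23473 + 0.10106×0.97206×0.00000 = 0.733652 + 0.000000 = 0.733652.
Q̄ = (S₀/π) × [bracket] = (2555/π) × 0.733652 = 596.67 W/m².
Ratio Q̄_A / Q̄_B = 324.00 / 596.67 = 0.5430.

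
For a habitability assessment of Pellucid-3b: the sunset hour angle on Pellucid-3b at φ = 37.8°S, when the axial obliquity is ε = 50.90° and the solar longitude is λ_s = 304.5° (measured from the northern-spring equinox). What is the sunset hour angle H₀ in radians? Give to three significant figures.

Solar declination: sin δ = sin ε · sin λ_s = sin 50.90° × sin 304.5° = -0.63956, so δ = -39.759°.
cos H₀ = −tan φ · tan δ = −tan(-37.8°) × tan(-39.759°) = -0.6453, so H₀ = 2.2723 rad = 130.19°.

H₀ = 2.27 rad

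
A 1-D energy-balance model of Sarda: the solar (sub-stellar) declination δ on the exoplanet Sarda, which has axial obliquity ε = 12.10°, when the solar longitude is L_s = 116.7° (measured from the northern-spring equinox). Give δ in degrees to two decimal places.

sin δ = sin ε · sin L_s = sin 12.10° × sin 116.7° = 0.187267.
δ = arcsin(0.187267) = +10.79°.

δ = +10.79°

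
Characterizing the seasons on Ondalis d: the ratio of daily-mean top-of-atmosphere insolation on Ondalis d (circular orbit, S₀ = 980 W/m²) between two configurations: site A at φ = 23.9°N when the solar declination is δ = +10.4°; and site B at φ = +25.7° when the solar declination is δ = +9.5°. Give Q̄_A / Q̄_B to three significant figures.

— Configuration A (φ=+23.9°):
cos H₀ = −tan(+23.9°) tan(+10.400°) = -0.0813, H₀ = 1.6522 rad.
Bracket: H₀ sin φ sin δ + cos φ cos δ sin H₀ = 1.6522×0.40514×0.18052 + 0.91425×0.98357×0.99669 = 0.120835 + 0.896252 = 1.017087.
Q̄ = (S₀/π) × [bracket] = (980/π) × 1.017087 = 317.27 W/m².
— Configuration B (φ=+25.7°):
cos H₀ = −tan(+25.7°) tan(+9.500°) = -0.0805, H₀ = 1.6514 rad.
Bracket: H₀ sin φ sin δ + cos φ cos δ sin H₀ = 1.6514×0.43366×0.16505 + 0.90108×0.98629×0.99675 = 0.118200 + 0.885838 = 1.004038.
Q̄ = (S₀/π) × [bracket] = (980/π) × 1.004038 = 313.20 W/m².
Ratio Q̄_A / Q̄_B = 317.27 / 313.20 = 1.013.

Q̄_A / Q̄_B ≈ 1.01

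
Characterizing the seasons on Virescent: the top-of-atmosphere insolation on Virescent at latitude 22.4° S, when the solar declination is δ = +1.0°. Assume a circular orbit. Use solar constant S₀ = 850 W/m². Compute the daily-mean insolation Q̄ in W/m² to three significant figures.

Q̄ ≈ 247 W/m²

cos H₀ = −tan(-22.4°) tan(+1.000°) = 0.0072, H₀ = 1.5636 rad.
Bracket: H₀ sin φ sin δ + cos φ cos δ sin H₀ = 1.5636×-0.38107×0.01745 + 0.92455×0.99985×0.99997 = -0.010397 + 0.924384 = 0.913987.
Q̄ = (S₀/π) × [bracket] = (850/π) × 0.913987 = 247.3 W/m².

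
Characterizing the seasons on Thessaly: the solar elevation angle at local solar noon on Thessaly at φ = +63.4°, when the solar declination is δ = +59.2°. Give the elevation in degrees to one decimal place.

85.8°

At local noon the hour angle is zero, so the zenith angle equals |φ − δ| = |+63.4° − (+59.200°)| = 4.200°.
Elevation = 90° − 4.200° = 85.8°.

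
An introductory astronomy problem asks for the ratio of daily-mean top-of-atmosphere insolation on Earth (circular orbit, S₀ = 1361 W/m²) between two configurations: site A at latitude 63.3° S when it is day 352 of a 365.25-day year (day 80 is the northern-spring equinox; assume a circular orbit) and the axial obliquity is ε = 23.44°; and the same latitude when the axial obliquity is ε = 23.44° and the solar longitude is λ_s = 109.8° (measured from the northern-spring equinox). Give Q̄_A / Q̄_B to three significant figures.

Q̄_A / Q̄_B ≈ 32.6

— Configuration A (φ=-63.3°):
Solar longitude: λ_s = 360° × (352 − 80)/365.25 = 268.090°.
sin δ = sin 23.44° × sin 268.090° = -0.39757, so δ = -23.426°.
cos H₀ = −tan(-63.3°) tan(-23.426°) = -0.8615, H₀ = 2.6090 rad.
Bracket: H₀ sin φ sin δ + cos φ cos δ sin H₀ = 2.6090×-0.89337×-0.39757 + 0.44932×0.91757×0.50778 = 0.926657 + 0.209349 = 1.136006.
Q̄ = (S₀/π) × [bracket] = (1361/π) × 1.136006 = 492.14 W/m².
— Configuration B (φ=-63.3°):
Solar declination: sin δ = sin ε · sin λ_s = sin 23.44° × sin 109.8° = 0.37427, so δ = +21.979°.
cos H₀ = −tan(-63.3°) tan(+21.979°) = 0.8025, H₀ = 0.6394 rad.
Bracket: H₀ sin φ sin δ + cos φ cos δ sin H₀ = 0.6394×-0.89337×0.37427 + 0.44932×0.92732×0.59668 = -0.213791 + 0.248615 = 0.034824.
Q̄ = (S₀/π) × [bracket] = (1361/π) × 0.034824 = 15.086 W/m².
Ratio Q̄_A / Q̄_B = 492.14 / 15.086 = 32.62.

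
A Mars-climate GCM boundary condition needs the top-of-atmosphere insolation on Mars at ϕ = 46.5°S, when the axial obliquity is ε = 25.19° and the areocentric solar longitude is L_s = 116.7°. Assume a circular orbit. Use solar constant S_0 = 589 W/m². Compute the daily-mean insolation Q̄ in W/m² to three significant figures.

sin δ = sin 25.19° × sin 116.7° = 0.38024, so δ = +22.348°.
cos h₀ = −tan(-46.5°) tan(+22.348°) = 0.4332, h₀ = 1.1227 rad.
Bracket: h₀ sin ϕ sin δ + cos ϕ cos δ sin h₀ = 1.1227×-0.72537×0.38024 + 0.68835×0.92489×0.90128 = -0.309657 + 0.573798 = 0.264141.
Q̄ = (S_0/π) × [bracket] = (589/π) × 0.264141 = 49.52 W/m².

Q̄ ≈ 49.5 W/m²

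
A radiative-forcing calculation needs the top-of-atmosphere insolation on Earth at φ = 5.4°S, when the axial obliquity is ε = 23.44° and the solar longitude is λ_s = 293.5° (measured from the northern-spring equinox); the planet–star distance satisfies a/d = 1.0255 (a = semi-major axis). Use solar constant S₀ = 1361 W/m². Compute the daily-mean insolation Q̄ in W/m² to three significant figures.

Solar declination: sin δ = sin ε · sin λ_s = sin 23.44° × sin 293.5° = -0.36480, so δ = -21.395°.
cos H₀ = −tan(-5.4°) tan(-21.395°) = -0.0370, H₀ = 1.6078 rad.
Bracket: H₀ sin φ sin δ + cos φ cos δ sin H₀ = 1.6078×-0.09411×-0.36480 + 0.99556×0.93109×0.99931 = 0.055198 + 0.926316 = 0.981514.
Inverse-square distance factor (a/d)² = 1.0255² = 1.051650.
Q̄ = (S₀/π) × 1.051650 × [bracket] = (1361/π) × 1.051650 × 0.981514 = 447.2 W/m².

Q̄ ≈ 447 W/m²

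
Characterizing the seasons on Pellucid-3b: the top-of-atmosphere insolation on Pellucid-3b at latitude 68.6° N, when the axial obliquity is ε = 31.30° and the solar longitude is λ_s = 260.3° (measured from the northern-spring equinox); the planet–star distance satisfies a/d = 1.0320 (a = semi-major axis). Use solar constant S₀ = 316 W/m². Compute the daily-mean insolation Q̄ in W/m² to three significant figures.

Solar declination: sin δ = sin ε · sin λ_s = sin 31.30° × sin 260.3° = -0.51209, so δ = -30.803°.
cos H₀ = −tan(+68.6°) tan(-30.803°) = 1.5213 ≥ 1 ⇒ polar night, H₀ = 0 and Q̄ = 0.
Inverse-square distance factor (a/d)² = 1.0320² = 1.065024.

Q̄ ≈ 0.00 W/m²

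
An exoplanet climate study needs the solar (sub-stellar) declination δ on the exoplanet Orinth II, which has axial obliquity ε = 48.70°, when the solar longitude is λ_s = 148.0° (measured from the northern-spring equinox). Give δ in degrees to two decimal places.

sin δ = sin ε · sin λ_s = sin 48.70° × sin 148.0° = 0.398109.
δ = arcsin(0.398109) = +23.46°.

δ = +23.46°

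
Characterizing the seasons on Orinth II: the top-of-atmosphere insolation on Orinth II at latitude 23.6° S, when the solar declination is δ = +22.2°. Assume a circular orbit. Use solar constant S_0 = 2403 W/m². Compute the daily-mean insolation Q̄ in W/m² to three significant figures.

cos h₀ = −tan(-23.6°) tan(+22.200°) = 0.1783, h₀ = 1.3915 rad.
Bracket: h₀ sin ϕ sin δ + cos ϕ cos δ sin h₀ = 1.3915×-0.40035×0.37784 + 0.91636×0.92587×0.98398 = -0.210490 + 0.834838 = 0.624348.
Q̄ = (S_0/π) × [bracket] = (2403/π) × 0.624348 = 477.6 W/m².

Q̄ ≈ 478 W/m²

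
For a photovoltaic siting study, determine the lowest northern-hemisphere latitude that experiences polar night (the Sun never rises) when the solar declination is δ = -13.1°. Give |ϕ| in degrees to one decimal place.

|ϕ| = 76.9°

Polar night requires cos h₀ = −tan ϕ tan δ ≥ 1, i.e. tan ϕ tan δ ≤ −1.
The boundary is |tan ϕ| · |tan δ| = 1, so |ϕ| = 90° − |δ| = 90° − 13.1° = 76.9° in the northern hemisphere.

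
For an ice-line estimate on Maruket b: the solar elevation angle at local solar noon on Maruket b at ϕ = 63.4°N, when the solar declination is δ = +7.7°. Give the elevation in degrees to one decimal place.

At local noon the hour angle is zero, so the zenith angle equals |ϕ − δ| = |+63.4° − (+7.700°)| = 55.700°.
Elevation = 90° − 55.700° = 34.3°.

34.3°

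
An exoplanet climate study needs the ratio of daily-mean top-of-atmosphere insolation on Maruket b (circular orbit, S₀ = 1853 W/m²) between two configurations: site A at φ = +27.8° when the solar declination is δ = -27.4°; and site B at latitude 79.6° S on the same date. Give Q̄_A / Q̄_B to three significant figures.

Q̄_A / Q̄_B ≈ 0.336

— Configuration A (φ=+27.8°):
cos H₀ = −tan(+27.8°) tan(-27.400°) = 0.2733, H₀ = 1.2940 rad.
Bracket: H₀ sin φ sin δ + cos φ cos δ sin H₀ = 1.2940×0.46639×-0.46020 + 0.88458×0.88782×0.96193 = -0.277735 + 0.755450 = 0.477715.
Q̄ = (S₀/π) × [bracket] = (1853/π) × 0.477715 = 281.77 W/m².
— Configuration B (φ=-79.6°):
cos H₀ = −tan(-79.6°) tan(-27.400°) = -2.8243 ≤ −1 ⇒ polar day, H₀ = π.
Bracket: H₀ sin φ sin δ + cos φ cos δ sin H₀ = 3.1416×-0.98357×-0.46020 + 0.18052×0.88782×0.00000 = 1.422010 + 0.000000 = 1.422010.
Q̄ = (S₀/π) × [bracket] = (1853/π) × 1.422010 = 838.74 W/m².
Ratio Q̄_A / Q̄_B = 281.77 / 838.74 = 0.3359.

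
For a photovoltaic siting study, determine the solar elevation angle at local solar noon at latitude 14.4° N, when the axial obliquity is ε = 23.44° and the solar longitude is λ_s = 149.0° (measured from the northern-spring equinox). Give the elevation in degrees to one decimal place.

Solar declination: sin δ = sin ε · sin λ_s = sin 23.44° × sin 149.0° = 0.20488, so δ = +11.822°.
At local noon the hour angle is zero, so the zenith angle equals |φ − δ| = |+14.4° − (+11.822°)| = 2.578°.
Elevation = 90° − 2.578° = 87.4°.

87.4°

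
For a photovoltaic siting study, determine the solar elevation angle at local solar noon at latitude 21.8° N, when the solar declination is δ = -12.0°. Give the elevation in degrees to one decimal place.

At local noon the hour angle is zero, so the zenith angle equals |φ − δ| = |+21.8° − (-12.000°)| = 33.800°.
Elevation = 90° − 33.800° = 56.2°.

56.2°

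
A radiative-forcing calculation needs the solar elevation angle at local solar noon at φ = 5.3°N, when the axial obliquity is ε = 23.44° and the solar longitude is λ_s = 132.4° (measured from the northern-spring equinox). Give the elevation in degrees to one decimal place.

Solar declination: sin δ = sin ε · sin λ_s = sin 23.44° × sin 132.4° = 0.29375, so δ = +17.083°.
At local noon the hour angle is zero, so the zenith angle equals |φ − δ| = |+5.3° − (+17.083°)| = 11.783°.
Elevation = 90° − 11.783° = 78.2°.

78.2°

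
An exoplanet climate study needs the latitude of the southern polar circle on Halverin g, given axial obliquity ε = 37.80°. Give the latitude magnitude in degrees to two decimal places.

52.20°

The polar circle is the lowest latitude that experiences at least one full rotation of continuous darkness at the northern-summer solstice; it lies at |ϕ| = 90° − ε = 90° − 37.80° = 52.20°.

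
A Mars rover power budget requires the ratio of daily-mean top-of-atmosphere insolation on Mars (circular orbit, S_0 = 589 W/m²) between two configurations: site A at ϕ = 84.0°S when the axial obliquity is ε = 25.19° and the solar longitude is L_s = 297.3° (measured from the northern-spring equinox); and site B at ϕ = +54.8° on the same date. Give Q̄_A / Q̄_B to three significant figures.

Q̄_A / Q̄_B ≈ 8.41

— Configuration A (ϕ=-84.0°):
Solar declination: sin δ = sin ε · sin L_s = sin 25.19° × sin 297.3° = -0.37821, so δ = -22.223°.
cos h₀ = −tan(-84.0°) tan(-22.223°) = -3.8872 ≤ −1 ⇒ polar day, h₀ = π.
Bracket: h₀ sin ϕ sin δ + cos ϕ cos δ sin h₀ = 3.1416×-0.99452×-0.37821 + 0.10453×0.92572×0.00000 = 1.181673 + 0.000000 = 1.181673.
Q̄ = (S_0/π) × [bracket] = (589/π) × 1.181673 = 221.55 W/m².
— Configuration B (ϕ=+54.8°):
cos h₀ = −tan(+54.8°) tan(-22.223°) = 0.5792, h₀ = 0.9531 rad.
Bracket: h₀ sin ϕ sin δ + cos ϕ cos δ sin h₀ = 0.9531×0.81714×-0.37821 + 0.57643×0.92572×0.81520 = -0.294556 + 0.435001 = 0.140445.
Q̄ = (S_0/π) × [bracket] = (589/π) × 0.140445 = 26.331 W/m².
Ratio Q̄_A / Q̄_B = 221.55 / 26.331 = 8.414.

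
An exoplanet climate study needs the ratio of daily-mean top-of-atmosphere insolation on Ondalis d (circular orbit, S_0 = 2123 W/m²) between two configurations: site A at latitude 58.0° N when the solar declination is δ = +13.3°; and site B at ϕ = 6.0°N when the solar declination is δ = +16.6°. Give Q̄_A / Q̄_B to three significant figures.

Q̄_A / Q̄_B ≈ 0.859

— Configuration A (ϕ=+58.0°):
cos h₀ = −tan(+58.0°) tan(+13.300°) = -0.3783, h₀ = 1.9588 rad.
Bracket: h₀ sin ϕ sin δ + cos ϕ cos δ sin h₀ = 1.9588×0.84805×0.23005 + 0.52992×0.97318×0.92568 = 0.382150 + 0.477380 = 0.859530.
Q̄ = (S_0/π) × [bracket] = (2123/π) × 0.859530 = 580.85 W/m².
— Configuration B (ϕ=+6.0°):
cos h₀ = −tan(+6.0°) tan(+16.600°) = -0.0313, h₀ = 1.6021 rad.
Bracket: h₀ sin ϕ sin δ + cos ϕ cos δ sin h₀ = 1.6021×0.10453×0.28569 + 0.99452×0.95832×0.99951 = 0.047844 + 0.952601 = 1.000445.
Q̄ = (S_0/π) × [bracket] = (2123/π) × 1.000445 = 676.07 W/m².
Ratio Q̄_A / Q̄_B = 580.85 / 676.07 = 0.8592.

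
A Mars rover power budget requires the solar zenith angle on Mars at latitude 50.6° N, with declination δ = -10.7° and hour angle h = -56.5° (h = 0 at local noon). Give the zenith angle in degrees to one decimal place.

θ_z = 78.4°

cos θ_z = sin φ sin δ + cos φ cos δ cos h = -0.143471 + 0.344240 = 0.200769.
θ_z = arccos(0.200769) = 78.4°.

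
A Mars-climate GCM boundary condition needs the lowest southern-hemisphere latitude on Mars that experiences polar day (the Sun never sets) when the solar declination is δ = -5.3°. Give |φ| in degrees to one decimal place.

|φ| = 84.7°

Polar day requires cos H₀ = −tan φ tan δ ≤ −1, i.e. tan φ tan δ ≥ 1.
The boundary is |tan φ| · |tan δ| = 1, so |φ| = 90° − |δ| = 90° − 5.3° = 84.7° in the southern hemisphere.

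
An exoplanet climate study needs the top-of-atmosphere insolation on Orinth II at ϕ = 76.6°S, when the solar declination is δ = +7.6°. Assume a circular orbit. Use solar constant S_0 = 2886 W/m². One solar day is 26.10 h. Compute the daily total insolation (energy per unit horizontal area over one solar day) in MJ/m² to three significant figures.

5.58 MJ/m²

cos h₀ = −tan(-76.6°) tan(+7.600°) = 0.5601, h₀ = 0.9763 rad.
Bracket: h₀ sin ϕ sin δ + cos ϕ cos δ sin h₀ = 0.9763×-0.97278×0.13226 + 0.23175×0.99122×0.82844 = -0.125611 + 0.190305 = 0.064694.
Q̄ = (S_0/π) × [bracket] = (2886/π) × 0.064694 = 59.431 W/m².
Daily total = Q̄ × 26.10 h × 3600 s/h = 59.431 × 26.10 × 3600 / 10⁶ = 5.584 MJ/m².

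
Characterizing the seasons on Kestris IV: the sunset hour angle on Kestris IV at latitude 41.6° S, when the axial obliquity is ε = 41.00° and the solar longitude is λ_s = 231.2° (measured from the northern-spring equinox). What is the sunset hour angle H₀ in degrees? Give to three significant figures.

H₀ = 122°

Solar declination: sin δ = sin ε · sin λ_s = sin 41.00° × sin 231.2° = -0.51129, so δ = -30.750°.
cos H₀ = −tan φ · tan δ = −tan(-41.6°) × tan(-30.750°) = -0.5282, so H₀ = 2.1273 rad = 121.88°.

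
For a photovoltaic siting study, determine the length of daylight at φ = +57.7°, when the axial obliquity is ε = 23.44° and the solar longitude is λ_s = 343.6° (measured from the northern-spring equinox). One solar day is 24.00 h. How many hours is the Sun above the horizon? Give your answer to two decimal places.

10.63 h

Solar declination: sin δ = sin ε · sin λ_s = sin 23.44° × sin 343.6° = -0.11231, so δ = -6.449°.
cos H₀ = −tan φ · tan δ = −tan(+57.7°) × tan(-6.449°) = 0.1788, so H₀ = 1.3910 rad = 79.70°.
Daylight = 2H₀/(2π) × 24.00 h = (1.3910/π) × 24.00 = 10.63 h.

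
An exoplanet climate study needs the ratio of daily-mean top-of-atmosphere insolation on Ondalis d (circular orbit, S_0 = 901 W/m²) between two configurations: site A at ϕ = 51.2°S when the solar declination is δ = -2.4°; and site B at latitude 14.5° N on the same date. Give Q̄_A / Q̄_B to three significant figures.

Q̄_A / Q̄_B ≈ 0.713

— Configuration A (ϕ=-51.2°):
cos h₀ = −tan(-51.2°) tan(-2.400°) = -0.0521, h₀ = 1.6229 rad.
Bracket: h₀ sin ϕ sin δ + cos ϕ cos δ sin h₀ = 1.6229×-0.77934×-0.04188 + 0.62660×0.99912×0.99864 = 0.052969 + 0.625197 = 0.678166.
Q̄ = (S_0/π) × [bracket] = (901/π) × 0.678166 = 194.50 W/m².
— Configuration B (ϕ=+14.5°):
cos h₀ = −tan(+14.5°) tan(-2.400°) = 0.0108, h₀ = 1.5600 rad.
Bracket: h₀ sin ϕ sin δ + cos ϕ cos δ sin h₀ = 1.5600×0.25038×-0.04188 + 0.96815×0.99912×0.99994 = -0.016358 + 0.967240 = 0.950882.
Q̄ = (S_0/π) × [bracket] = (901/π) × 0.950882 = 272.71 W/m².
Ratio Q̄_A / Q̄_B = 194.50 / 272.71 = 0.7132.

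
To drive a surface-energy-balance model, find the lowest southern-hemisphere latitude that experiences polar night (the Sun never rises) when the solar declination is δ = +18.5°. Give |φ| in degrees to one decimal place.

Polar night requires cos H₀ = −tan φ tan δ ≥ 1, i.e. tan φ tan δ ≤ −1.
The boundary is |tan φ| · |tan δ| = 1, so |φ| = 90° − |δ| = 90° − 18.5° = 71.5° in the southern hemisphere.

|φ| = 71.5°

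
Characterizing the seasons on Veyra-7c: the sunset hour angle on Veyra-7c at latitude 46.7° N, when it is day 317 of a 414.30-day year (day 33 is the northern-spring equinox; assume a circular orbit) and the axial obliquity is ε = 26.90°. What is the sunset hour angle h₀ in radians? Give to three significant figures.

h₀ = 1.06 rad

Solar longitude: L_s = 360° × (317 − 33)/414.30 = 246.778°.
sin δ = sin 26.90° × sin 246.778° = -0.41578, so δ = -24.568°.
cos h₀ = −tan ϕ · tan δ = −tan(+46.7°) × tan(-24.568°) = 0.4851, so h₀ = 1.0643 rad = 60.98°.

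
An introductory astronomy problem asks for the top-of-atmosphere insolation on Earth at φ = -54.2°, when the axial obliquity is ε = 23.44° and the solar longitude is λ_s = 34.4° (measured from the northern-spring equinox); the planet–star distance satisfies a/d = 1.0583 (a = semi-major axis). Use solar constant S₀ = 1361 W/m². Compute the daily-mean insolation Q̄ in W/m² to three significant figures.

Q̄ ≈ 152 W/m²

Solar declination: sin δ = sin ε · sin λ_s = sin 23.44° × sin 34.4° = 0.22474, so δ = +12.987°.
cos H₀ = −tan(-54.2°) tan(+12.987°) = 0.3198, H₀ = 1.2453 rad.
Bracket: H₀ sin φ sin δ + cos φ cos δ sin H₀ = 1.2453×-0.81106×0.22474 + 0.58496×0.97442×0.94749 = -0.226990 + 0.540066 = 0.313076.
Inverse-square distance factor (a/d)² = 1.0583² = 1.119999.
Q̄ = (S₀/π) × 1.119999 × [bracket] = (1361/π) × 1.119999 × 0.313076 = 151.9 W/m².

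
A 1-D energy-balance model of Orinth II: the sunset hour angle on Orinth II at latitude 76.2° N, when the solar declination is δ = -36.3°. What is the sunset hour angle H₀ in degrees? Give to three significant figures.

cos H₀ = −tan φ · tan δ = 2.9906 ≥ 1, so the host star never rises (polar night) and H₀ = 0.

H₀ = 0.00°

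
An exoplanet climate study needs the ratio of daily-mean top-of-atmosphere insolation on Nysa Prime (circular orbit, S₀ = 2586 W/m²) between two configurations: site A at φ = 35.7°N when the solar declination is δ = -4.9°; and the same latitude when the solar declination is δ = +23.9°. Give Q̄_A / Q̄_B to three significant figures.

— Configuration A (φ=+35.7°):
cos H₀ = −tan(+35.7°) tan(-4.900°) = 0.0616, H₀ = 1.5092 rad.
Bracket: H₀ sin φ sin δ + cos φ cos δ sin H₀ = 1.5092×0.58354×-0.08542 + 0.81208×0.99635×0.99810 = -0.075228 + 0.807579 = 0.732351.
Q̄ = (S₀/π) × [bracket] = (2586/π) × 0.732351 = 602.83 W/m².
— Configuration B (φ=+35.7°):
cos H₀ = −tan(+35.7°) tan(+23.900°) = -0.3184, H₀ = 1.8949 rad.
Bracket: H₀ sin φ sin δ + cos φ cos δ sin H₀ = 1.8949×0.58354×0.40514 + 0.81208×0.91425×0.94795 = 0.447984 + 0.703800 = 1.151784.
Q̄ = (S₀/π) × [bracket] = (2586/π) × 1.151784 = 948.09 W/m².
Ratio Q̄_A / Q̄_B = 602.83 / 948.09 = 0.6358.

Q̄_A / Q̄_B ≈ 0.636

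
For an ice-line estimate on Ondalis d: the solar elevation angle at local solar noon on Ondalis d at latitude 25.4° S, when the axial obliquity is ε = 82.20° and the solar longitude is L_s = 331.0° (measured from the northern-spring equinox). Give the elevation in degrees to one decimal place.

Solar declination: sin δ = sin ε · sin L_s = sin 82.20° × sin 331.0° = -0.48032, so δ = -28.707°.
At local noon the hour angle is zero, so the zenith angle equals |ϕ − δ| = |-25.4° − (-28.707°)| = 3.307°.
Elevation = 90° − 3.307° = 86.7°.

86.7°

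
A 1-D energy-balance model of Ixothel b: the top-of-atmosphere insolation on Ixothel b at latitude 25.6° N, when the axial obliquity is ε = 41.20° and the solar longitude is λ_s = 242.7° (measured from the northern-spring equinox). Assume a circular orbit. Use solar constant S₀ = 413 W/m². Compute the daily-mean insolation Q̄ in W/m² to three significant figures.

Solar declination: sin δ = sin ε · sin λ_s = sin 41.20° × sin 242.7° = -0.58532, so δ = -35.826°.
cos H₀ = −tan(+25.6°) tan(-35.826°) = 0.3459, H₀ = 1.2176 rad.
Bracket: H₀ sin φ sin δ + cos φ cos δ sin H₀ = 1.2176×0.43209×-0.58532 + 0.90183×0.81080×0.93828 = -0.307944 + 0.686074 = 0.378130.
Q̄ = (S₀/π) × [bracket] = (413/π) × 0.378130 = 49.71 W/m².

Q̄ ≈ 49.7 W/m²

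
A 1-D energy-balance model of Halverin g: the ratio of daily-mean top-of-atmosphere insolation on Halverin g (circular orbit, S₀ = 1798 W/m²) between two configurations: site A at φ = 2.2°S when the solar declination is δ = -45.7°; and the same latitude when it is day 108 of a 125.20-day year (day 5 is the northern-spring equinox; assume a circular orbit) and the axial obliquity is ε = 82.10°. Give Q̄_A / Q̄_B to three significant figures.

Q̄_A / Q̄_B ≈ 1.45

— Configuration A (φ=-2.2°):
cos H₀ = −tan(-2.2°) tan(-45.700°) = -0.0394, H₀ = 1.6102 rad.
Bracket: H₀ sin φ sin δ + cos φ cos δ sin H₀ = 1.6102×-0.03839×-0.71569 + 0.99926×0.69842×0.99922 = 0.044241 + 0.697359 = 0.741600.
Q̄ = (S₀/π) × [bracket] = (1798/π) × 0.741600 = 424.43 W/m².
— Configuration B (φ=-2.2°):
Solar longitude: λ_s = 360° × (108 − 5)/125.20 = 296.166°.
sin δ = sin 82.10° × sin 296.166° = -0.88900, so δ = -62.748°.
cos H₀ = −tan(-2.2°) tan(-62.748°) = -0.0746, H₀ = 1.6454 rad.
Bracket: H₀ sin φ sin δ + cos φ cos δ sin H₀ = 1.6454×-0.03839×-0.88900 + 0.99926×0.45790×0.99721 = 0.056155 + 0.456285 = 0.512440.
Q̄ = (S₀/π) × [bracket] = (1798/π) × 0.512440 = 293.28 W/m².
Ratio Q̄_A / Q̄_B = 424.43 / 293.28 = 1.447.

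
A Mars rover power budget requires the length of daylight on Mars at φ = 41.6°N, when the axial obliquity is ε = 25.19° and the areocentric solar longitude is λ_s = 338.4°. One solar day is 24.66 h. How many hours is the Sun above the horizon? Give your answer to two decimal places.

11.22 h

sin δ = sin 25.19° × sin 338.4° = -0.15668, so δ = -9.014°.
cos H₀ = −tan φ · tan δ = −tan(+41.6°) × tan(-9.014°) = 0.1408, so H₀ = 1.4295 rad = 81.90°.
Daylight = 2H₀/(2π) × 24.66 h = (1.4295/π) × 24.66 = 11.22 h.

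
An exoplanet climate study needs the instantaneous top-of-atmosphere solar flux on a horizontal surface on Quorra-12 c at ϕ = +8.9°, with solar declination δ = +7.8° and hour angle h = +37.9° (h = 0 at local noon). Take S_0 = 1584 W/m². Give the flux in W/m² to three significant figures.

1.26e+03 W/m²

cos θ_z = sin ϕ sin δ + cos ϕ cos δ cos h = 0.020997 + 0.772371 = 0.793368.
Flux = S_0 · cos θ_z = 1584 × 0.793368 = 1257 W/m².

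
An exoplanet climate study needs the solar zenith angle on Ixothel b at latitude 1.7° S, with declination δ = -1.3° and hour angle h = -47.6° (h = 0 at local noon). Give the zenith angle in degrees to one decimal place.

cos θ_z = sin φ sin δ + cos φ cos δ cos h = 0.000673 + 0.673832 = 0.674505.
θ_z = arccos(0.674505) = 47.6°.

θ_z = 47.6°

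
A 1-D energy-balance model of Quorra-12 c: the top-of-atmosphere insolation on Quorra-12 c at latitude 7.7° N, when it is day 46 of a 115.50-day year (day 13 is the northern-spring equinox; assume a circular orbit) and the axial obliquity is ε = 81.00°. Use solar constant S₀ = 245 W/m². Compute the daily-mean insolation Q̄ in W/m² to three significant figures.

Solar longitude: λ_s = 360° × (46 − 13)/115.50 = 102.857°.
sin δ = sin 81.00° × sin 102.857° = 0.96292, so δ = +74.349°.
cos H₀ = −tan(+7.7°) tan(+74.349°) = -0.4826, H₀ = 2.0744 rad.
Bracket: H₀ sin φ sin δ + cos φ cos δ sin H₀ = 2.0744×0.13399×0.96292 + 0.99098×0.26977×0.87584 = 0.267643 + 0.234144 = 0.501787.
Q̄ = (S₀/π) × [bracket] = (245/π) × 0.501787 = 39.13 W/m².

Q̄ ≈ 39.1 W/m²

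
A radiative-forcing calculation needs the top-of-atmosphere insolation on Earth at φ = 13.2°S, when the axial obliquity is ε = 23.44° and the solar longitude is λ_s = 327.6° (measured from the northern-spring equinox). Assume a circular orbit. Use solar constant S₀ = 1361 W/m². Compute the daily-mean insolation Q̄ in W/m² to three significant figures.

Q̄ ≈ 446 W/m²

Solar declination: sin δ = sin ε · sin λ_s = sin 23.44° × sin 327.6° = -0.21315, so δ = -12.307°.
cos H₀ = −tan(-13.2°) tan(-12.307°) = -0.0512, H₀ = 1.6220 rad.
Bracket: H₀ sin φ sin δ + cos φ cos δ sin H₀ = 1.6220×-0.22835×-0.21315 + 0.97358×0.97702×0.99869 = 0.078947 + 0.949961 = 1.028908.
Q̄ = (S₀/π) × [bracket] = (1361/π) × 1.028908 = 445.7 W/m².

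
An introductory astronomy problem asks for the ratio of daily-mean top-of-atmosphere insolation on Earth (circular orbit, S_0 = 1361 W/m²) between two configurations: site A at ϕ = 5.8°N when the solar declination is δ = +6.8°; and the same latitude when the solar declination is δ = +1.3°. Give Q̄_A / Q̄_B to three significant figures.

Q̄_A / Q̄_B ≈ 1.01

— Configuration A (ϕ=+5.8°):
cos h₀ = −tan(+5.8°) tan(+6.800°) = -0.0121, h₀ = 1.5829 rad.
Bracket: h₀ sin ϕ sin δ + cos ϕ cos δ sin h₀ = 1.5829×0.10106×0.11840 + 0.99488×0.99297×0.99993 = 0.018940 + 0.987817 = 1.006757.
Q̄ = (S_0/π) × [bracket] = (1361/π) × 1.006757 = 436.15 W/m².
— Configuration B (ϕ=+5.8°):
cos h₀ = −tan(+5.8°) tan(+1.300°) = -0.0023, h₀ = 1.5731 rad.
Bracket: h₀ sin ϕ sin δ + cos ϕ cos δ sin h₀ = 1.5731×0.10106×0.02269 + 0.99488×0.99974×1.00000 = 0.003607 + 0.994621 = 0.998228.
Q̄ = (S_0/π) × [bracket] = (1361/π) × 0.998228 = 432.45 W/m².
Ratio Q̄_A / Q̄_B = 436.15 / 432.45 = 1.009.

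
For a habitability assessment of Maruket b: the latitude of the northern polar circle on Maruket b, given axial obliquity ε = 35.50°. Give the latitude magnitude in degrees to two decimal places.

54.50°

The polar circle is the lowest latitude that experiences at least one full rotation of continuous daylight at the northern-summer solstice; it lies at |φ| = 90° − ε = 90° − 35.50° = 54.50°.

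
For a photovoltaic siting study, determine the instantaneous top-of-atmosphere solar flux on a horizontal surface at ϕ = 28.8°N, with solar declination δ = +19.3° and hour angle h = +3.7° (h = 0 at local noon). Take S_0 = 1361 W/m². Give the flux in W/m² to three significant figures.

1.34e+03 W/m²

cos θ_z = sin ϕ sin δ + cos ϕ cos δ cos h = 0.159227 + 0.825335 = 0.984562.
Flux = S_0 · cos θ_z = 1361 × 0.984562 = 1340 W/m².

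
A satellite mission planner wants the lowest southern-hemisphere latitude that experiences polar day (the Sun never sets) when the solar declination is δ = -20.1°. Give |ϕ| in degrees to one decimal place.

Polar day requires cos h₀ = −tan ϕ tan δ ≤ −1, i.e. tan ϕ tan δ ≥ 1.
The boundary is |tan ϕ| · |tan δ| = 1, so |ϕ| = 90° − |δ| = 90° − 20.1° = 69.9° in the southern hemisphere.

|ϕ| = 69.9°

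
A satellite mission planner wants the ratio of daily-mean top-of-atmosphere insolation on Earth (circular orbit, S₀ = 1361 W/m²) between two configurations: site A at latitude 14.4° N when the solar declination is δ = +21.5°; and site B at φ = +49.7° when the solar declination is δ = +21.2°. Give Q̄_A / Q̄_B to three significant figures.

— Configuration A (φ=+14.4°):
cos H₀ = −tan(+14.4°) tan(+21.500°) = -0.1011, H₀ = 1.6721 rad.
Bracket: H₀ sin φ sin δ + cos φ cos δ sin H₀ = 1.6721×0.24869×0.36650 + 0.96858×0.93042×0.99487 = 0.152403 + 0.896563 = 1.048966.
Q̄ = (S₀/π) × [bracket] = (1361/π) × 1.048966 = 454.43 W/m².
— Configuration B (φ=+49.7°):
cos H₀ = −tan(+49.7°) tan(+21.200°) = -0.4574, H₀ = 2.0458 rad.
Bracket: H₀ sin φ sin δ + cos φ cos δ sin H₀ = 2.0458×0.76267×0.36162 + 0.64679×0.93232×0.88928 = 0.564225 + 0.536249 = 1.100474.
Q̄ = (S₀/π) × [bracket] = (1361/π) × 1.100474 = 476.75 W/m².
Ratio Q̄_A / Q̄_B = 454.43 / 476.75 = 0.9532.

Q̄_A / Q̄_B ≈ 0.953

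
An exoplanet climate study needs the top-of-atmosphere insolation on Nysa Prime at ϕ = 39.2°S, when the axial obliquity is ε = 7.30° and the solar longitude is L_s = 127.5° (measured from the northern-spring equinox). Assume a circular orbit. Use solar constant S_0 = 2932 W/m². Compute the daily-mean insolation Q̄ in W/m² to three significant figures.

Q̄ ≈ 629 W/m²

Solar declination: sin δ = sin ε · sin L_s = sin 7.30° × sin 127.5° = 0.10081, so δ = +5.786°.
cos h₀ = −tan(-39.2°) tan(+5.786°) = 0.0826, h₀ = 1.4881 rad.
Bracket: h₀ sin ϕ sin δ + cos ϕ cos δ sin h₀ = 1.4881×-0.63203×0.10081 + 0.77494×0.99491×0.99658 = -0.094814 + 0.768359 = 0.673545.
Q̄ = (S_0/π) × [bracket] = (2932/π) × 0.673545 = 628.6 W/m².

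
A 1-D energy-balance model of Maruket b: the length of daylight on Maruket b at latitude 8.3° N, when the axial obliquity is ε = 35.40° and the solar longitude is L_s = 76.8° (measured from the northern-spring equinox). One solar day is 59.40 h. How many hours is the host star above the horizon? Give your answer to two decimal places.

31.59 h

Solar declination: sin δ = sin ε · sin L_s = sin 35.40° × sin 76.8° = 0.56398, so δ = +34.331°.
cos h₀ = −tan ϕ · tan δ = −tan(+8.3°) × tan(+34.331°) = -0.0996, so h₀ = 1.6706 rad = 95.72°.
Daylight = 2h₀/(2π) × 59.40 h = (1.6706/π) × 59.40 = 31.59 h.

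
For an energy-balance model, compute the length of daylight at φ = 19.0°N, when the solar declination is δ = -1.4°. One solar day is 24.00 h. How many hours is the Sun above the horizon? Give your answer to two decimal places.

cos H₀ = −tan φ · tan δ = −tan(+19.0°) × tan(-1.400°) = 0.0084, so H₀ = 1.5624 rad = 89.52°.
Daylight = 2H₀/(2π) × 24.00 h = (1.5624/π) × 24.00 = 11.94 h.

11.94 h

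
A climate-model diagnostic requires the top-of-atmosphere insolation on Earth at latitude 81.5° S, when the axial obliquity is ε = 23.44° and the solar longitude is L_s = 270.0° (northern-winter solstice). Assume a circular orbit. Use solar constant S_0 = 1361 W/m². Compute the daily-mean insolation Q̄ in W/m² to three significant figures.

Q̄ ≈ 535 W/m²

Solar declination: sin δ = sin ε · sin L_s = sin 23.44° × sin 270.0° = -0.39779, so δ = -23.440°.
cos h₀ = −tan(-81.5°) tan(-23.440°) = -2.9011 ≤ −1 ⇒ polar day, h₀ = π.
Bracket: h₀ sin ϕ sin δ + cos ϕ cos δ sin h₀ = 3.1416×-0.98902×-0.39779 + 0.14781×0.91748×0.00000 = 1.235975 + 0.000000 = 1.235975.
Q̄ = (S_0/π) × [bracket] = (1361/π) × 1.235975 = 535.4 W/m².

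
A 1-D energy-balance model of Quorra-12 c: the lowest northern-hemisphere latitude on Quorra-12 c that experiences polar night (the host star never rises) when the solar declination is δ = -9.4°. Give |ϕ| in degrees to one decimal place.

Polar night requires cos h₀ = −tan ϕ tan δ ≥ 1, i.e. tan ϕ tan δ ≤ −1.
The boundary is |tan ϕ| · |tan δ| = 1, so |ϕ| = 90° − |δ| = 90° − 9.4° = 80.6° in the northern hemisphere.

|ϕ| = 80.6°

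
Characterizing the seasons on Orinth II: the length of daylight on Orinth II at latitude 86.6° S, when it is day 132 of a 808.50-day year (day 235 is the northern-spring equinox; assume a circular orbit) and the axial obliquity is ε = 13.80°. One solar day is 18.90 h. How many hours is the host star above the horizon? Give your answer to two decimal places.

18.90 h

Solar longitude: λ_s = 360° × (132 − 235)/808.50 = -45.863°, i.e. -45.863° + 360° = 314.137°.
sin δ = sin 13.80° × sin 314.137° = -0.17119, so δ = -9.857°.
Sunrise equation: cos H₀ = −tan φ · tan δ = -2.9246 ≤ −1, so the host star never sets (polar day) and H₀ = π.
Daylight = 2H₀/(2π) × 18.90 h = (3.1416/π) × 18.90 = 18.90 h.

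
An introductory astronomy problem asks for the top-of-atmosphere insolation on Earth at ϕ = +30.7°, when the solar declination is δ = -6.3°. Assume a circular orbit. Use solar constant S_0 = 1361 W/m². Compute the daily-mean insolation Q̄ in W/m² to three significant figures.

Q̄ ≈ 333 W/m²

cos h₀ = −tan(+30.7°) tan(-6.300°) = 0.0656, h₀ = 1.5052 rad.
Bracket: h₀ sin ϕ sin δ + cos ϕ cos δ sin h₀ = 1.5052×0.51054×-0.10973 + 0.85985×0.99396×0.99785 = -0.084324 + 0.852819 = 0.768495.
Q̄ = (S_0/π) × [bracket] = (1361/π) × 0.768495 = 332.9 W/m².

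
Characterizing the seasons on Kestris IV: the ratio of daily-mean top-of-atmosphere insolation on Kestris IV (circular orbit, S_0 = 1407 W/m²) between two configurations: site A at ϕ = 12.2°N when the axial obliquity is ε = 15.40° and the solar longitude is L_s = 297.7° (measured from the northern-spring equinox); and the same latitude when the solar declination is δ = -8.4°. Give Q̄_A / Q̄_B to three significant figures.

Q̄_A / Q̄_B ≈ 0.950

— Configuration A (ϕ=+12.2°):
Solar declination: sin δ = sin ε · sin L_s = sin 15.40° × sin 297.7° = -0.23512, so δ = -13.599°.
cos h₀ = −tan(+12.2°) tan(-13.599°) = 0.0523, h₀ = 1.5185 rad.
Bracket: h₀ sin ϕ sin δ + cos ϕ cos δ sin h₀ = 1.5185×0.21132×-0.23512 + 0.97742×0.97197×0.99863 = -0.075448 + 0.948721 = 0.873273.
Q̄ = (S_0/π) × [bracket] = (1407/π) × 0.873273 = 391.11 W/m².
— Configuration B (ϕ=+12.2°):
cos h₀ = −tan(+12.2°) tan(-8.400°) = 0.0319, h₀ = 1.5389 rad.
Bracket: h₀ sin ϕ sin δ + cos ϕ cos δ sin h₀ = 1.5389×0.21132×-0.14608 + 0.97742×0.98927×0.99949 = -0.047505 + 0.966439 = 0.918934.
Q̄ = (S_0/π) × [bracket] = (1407/π) × 0.918934 = 411.56 W/m².
Ratio Q̄_A / Q̄_B = 391.11 / 411.56 = 0.9503.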